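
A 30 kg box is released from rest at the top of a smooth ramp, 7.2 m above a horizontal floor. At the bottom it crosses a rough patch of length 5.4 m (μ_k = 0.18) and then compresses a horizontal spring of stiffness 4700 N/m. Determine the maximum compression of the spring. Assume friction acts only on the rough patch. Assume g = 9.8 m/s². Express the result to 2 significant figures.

Initial energy: E₁ = mgh = (30)(9.8)(7.2) = 2116.8 J
Friction removes W_f = μ_k mg d = (0.18)(30)(9.8)(5.4) = 285.8 J
Energy reaching the spring: E = 2116.8 − 285.8 = 1831.0 J
At max compression ½kx² = E ⇒ x = √(2E/k) = √(2 × 1831.0/4700) = 0.8827 m

x = 0.88 m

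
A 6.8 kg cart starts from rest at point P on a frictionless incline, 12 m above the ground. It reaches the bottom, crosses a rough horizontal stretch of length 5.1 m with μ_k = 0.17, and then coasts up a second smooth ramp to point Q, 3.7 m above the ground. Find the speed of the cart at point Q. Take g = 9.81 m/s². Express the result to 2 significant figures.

v = 12 m/s

Energy at P: mgh₁ = (6.8)(9.81)(12) = 800.50 J
Friction loss: W_f = μ_k mg d = 57.84 J
At Q: ½mv² + mgh₂ = mgh₁ − W_f
½mv² = 800.50 − 57.84 − 246.82 = 495.84 J
v = √(2 × 495.84/6.8) = 12.08 m/s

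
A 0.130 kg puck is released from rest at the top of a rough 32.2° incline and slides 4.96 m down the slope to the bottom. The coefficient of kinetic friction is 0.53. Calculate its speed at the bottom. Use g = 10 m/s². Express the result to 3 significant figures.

Work–energy: mg(L sinθ) − μ_k(mg cosθ)L = ½mv²
mgh = mgL sinθ = (0.130)(10)(4.96)sin32.2° = 3.4360 J
W_f = μ_k mg cosθ · L = (0.53)(0.130)(10)cos32.2°·4.96 = 2.892 J
½mv² = 3.4360 − 2.892 = 0.54417 J
v = √(2 × 0.54417/0.130) = 2.893 m/s

v = 2.89 m/s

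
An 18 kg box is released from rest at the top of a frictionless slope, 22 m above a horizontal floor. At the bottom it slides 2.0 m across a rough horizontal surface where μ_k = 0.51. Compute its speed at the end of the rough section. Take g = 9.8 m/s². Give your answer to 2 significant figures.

v = 20 m/s

Energy bookkeeping (friction removes W_f = μ_k N d):
mgh = ½mv² + μ_k m g d
W_f = μ_k mg d = (0.51)(18)(9.8)(2.0) = 179.9 J
½mv² = mgh − W_f = 3880.8 − 179.9 = 3700.9 J
v = √(2 × 3700.9/18) = 20.28 m/s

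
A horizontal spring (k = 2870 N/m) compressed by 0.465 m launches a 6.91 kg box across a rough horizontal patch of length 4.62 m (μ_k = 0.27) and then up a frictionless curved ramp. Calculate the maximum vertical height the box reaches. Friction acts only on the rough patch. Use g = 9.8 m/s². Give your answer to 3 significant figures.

Spring energy: E₀ = ½kx² = ½(2870)(0.465)² = 310.28 J
Friction: W_f = μ_k mg d = (0.27)(6.91)(9.8)(4.62) = 84.47 J
Energy at base of ramp: E = 310.28 − 84.47 = 225.81 J
At max height all remaining energy is PE: mgh = E ⇒ h = E/(mg) = 225.81/(6.91 × 9.8) = 3.335 m

h = 3.33 m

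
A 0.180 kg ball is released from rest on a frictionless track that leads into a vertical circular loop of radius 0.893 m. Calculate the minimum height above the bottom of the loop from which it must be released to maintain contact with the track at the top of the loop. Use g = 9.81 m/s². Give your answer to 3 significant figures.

At the top, for minimum speed gravity alone supplies the centripetal force: mg = mv_top²/r ⇒ v_top² = gr = 8.760 m²/s²
Energy conservation from release height h to the top (height 2r): mgh = ½mv_top² + mg(2r)
h = v_top²/(2g) + 2r = r/2 + 2r = 5r/2 = 2.232 m

h = 2.23 m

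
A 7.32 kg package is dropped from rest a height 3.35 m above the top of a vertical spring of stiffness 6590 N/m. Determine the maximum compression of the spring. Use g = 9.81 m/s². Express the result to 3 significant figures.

Let x be the compression. The total drop is H + x, and the package is instantaneously at rest at max compression, so energy conservation gives:
mg(H + x) = ½kx²
½(6590)x² − (7.32)(9.81)x − (7.32)(9.81)(3.35) = 0
3295x² − 71.81x − 240.6 = 0
x = [71.81 + √(5157 + 3.1706e+06)]/(2 × 3295) = 0.2813 m

x = 0.281 m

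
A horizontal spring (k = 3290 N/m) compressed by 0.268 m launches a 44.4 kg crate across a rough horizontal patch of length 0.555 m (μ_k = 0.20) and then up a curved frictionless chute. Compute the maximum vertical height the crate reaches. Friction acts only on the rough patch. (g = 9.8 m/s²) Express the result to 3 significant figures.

h = 0.161 m

Spring energy: E₀ = ½kx² = ½(3290)(0.268)² = 118.15 J
Friction: W_f = μ_k mg d = (0.20)(44.4)(9.8)(0.555) = 48.30 J
Energy at base of ramp: E = 118.15 − 48.30 = 69.852 J
At max height all remaining energy is PE: mgh = E ⇒ h = E/(mg) = 69.852/(44.4 × 9.8) = 0.1605 m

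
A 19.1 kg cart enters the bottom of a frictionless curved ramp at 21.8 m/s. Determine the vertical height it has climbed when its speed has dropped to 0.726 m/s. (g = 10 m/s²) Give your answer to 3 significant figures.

h = 23.7 m

Energy balance between the two points: ½mv₁² = ½mv₂² + mgh
h = (v₁² − v₂²)/(2g) = (21.8² − 0.726²)/(2 × 10) = 23.74 m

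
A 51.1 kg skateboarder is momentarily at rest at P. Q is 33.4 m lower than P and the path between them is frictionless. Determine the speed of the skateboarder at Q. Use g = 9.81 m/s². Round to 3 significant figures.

Equating total energy at the two states: mgh = ½mv²
The mass cancels from both sides.
v = √(2gh) = √(2 × 9.81 × 33.4) = √655.31 = 25.60 m/s

v = 25.6 m/s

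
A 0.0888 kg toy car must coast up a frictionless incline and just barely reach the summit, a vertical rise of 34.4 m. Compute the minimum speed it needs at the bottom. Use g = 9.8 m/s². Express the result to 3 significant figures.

At the top it is momentarily at rest, so all KE converts to PE: ½mv² = mgh
v = √(2gh) = √(2 × 9.8 × 34.4) = 25.97 m/s

v = 26.0 m/s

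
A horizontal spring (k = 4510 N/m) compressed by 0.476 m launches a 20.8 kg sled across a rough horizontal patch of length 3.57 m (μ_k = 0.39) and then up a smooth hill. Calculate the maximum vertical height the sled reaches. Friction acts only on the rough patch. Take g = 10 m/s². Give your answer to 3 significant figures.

h = 1.06 m

Spring energy: E₀ = ½kx² = ½(4510)(0.476)² = 510.93 J
Friction: W_f = μ_k mg d = (0.39)(20.8)(10)(3.57) = 289.6 J
Energy at base of ramp: E = 510.93 − 289.6 = 221.33 J
At max height all remaining energy is PE: mgh = E ⇒ h = E/(mg) = 221.33/(20.8 × 10) = 1.064 m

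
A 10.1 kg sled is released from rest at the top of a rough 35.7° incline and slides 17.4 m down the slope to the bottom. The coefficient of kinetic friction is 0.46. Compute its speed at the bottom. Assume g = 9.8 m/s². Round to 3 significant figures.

Energy: mgh = ½mv² + W_f, with h = L sinθ and W_f = μ_k (mg cosθ) L
mgh = mgL sinθ = (10.1)(9.8)(17.4)sin35.7° = 1005.0 J
W_f = μ_k mg cosθ · L = (0.46)(10.1)(9.8)cos35.7°·17.4 = 643.4 J
½mv² = 1005.0 − 643.4 = 361.64 J
v = √(2 × 361.64/10.1) = 8.462 m/s

v = 8.46 m/s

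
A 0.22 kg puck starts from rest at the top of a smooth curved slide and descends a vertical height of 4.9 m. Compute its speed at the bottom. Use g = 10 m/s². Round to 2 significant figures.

v = 9.9 m/s

Energy conservation between the two points: mgh = ½mv²
v = √(2gh) = √(2 × 10 × 4.9) = √98.000 = 9.899 m/s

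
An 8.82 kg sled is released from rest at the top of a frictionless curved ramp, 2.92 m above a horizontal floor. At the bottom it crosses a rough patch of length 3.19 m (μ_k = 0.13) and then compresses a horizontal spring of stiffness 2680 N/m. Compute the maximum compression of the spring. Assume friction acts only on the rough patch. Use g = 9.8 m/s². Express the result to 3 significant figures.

Initial energy: E₁ = mgh = (8.82)(9.8)(2.92) = 252.39 J
Friction removes W_f = μ_k mg d = (0.13)(8.82)(9.8)(3.19) = 35.85 J
Energy reaching the spring: E = 252.39 − 35.85 = 216.55 J
At max compression ½kx² = E ⇒ x = √(2E/k) = √(2 × 216.55/2680) = 0.4020 m

x = 0.402 m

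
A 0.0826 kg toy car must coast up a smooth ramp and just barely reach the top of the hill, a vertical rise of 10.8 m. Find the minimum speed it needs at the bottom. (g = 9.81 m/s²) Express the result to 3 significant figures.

v = 14.6 m/s

At the top it is momentarily at rest, so all KE converts to PE: ½mv² = mgh
v = √(2gh) = √(2 × 9.81 × 10.8) = 14.56 m/s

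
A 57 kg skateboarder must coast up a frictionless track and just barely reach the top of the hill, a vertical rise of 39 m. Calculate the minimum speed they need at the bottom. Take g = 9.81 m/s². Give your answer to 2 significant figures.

At the top they are momentarily at rest, so all KE converts to PE: ½mv² = mgh
v = √(2gh) = √(2 × 9.81 × 39) = 27.66 m/s

v = 28 m/s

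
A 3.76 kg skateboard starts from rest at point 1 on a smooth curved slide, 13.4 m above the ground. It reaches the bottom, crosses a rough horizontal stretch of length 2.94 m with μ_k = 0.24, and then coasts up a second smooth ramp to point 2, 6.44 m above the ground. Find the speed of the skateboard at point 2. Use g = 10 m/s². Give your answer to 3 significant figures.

v = 11.2 m/s

Energy at 1: mgh₁ = (3.76)(10)(13.4) = 503.84 J
Friction loss: W_f = μ_k mg d = 26.53 J
At 2: ½mv² + mgh₂ = mgh₁ − W_f
½mv² = 503.84 − 26.53 − 242.14 = 235.17 J
v = √(2 × 235.17/3.76) = 11.18 m/s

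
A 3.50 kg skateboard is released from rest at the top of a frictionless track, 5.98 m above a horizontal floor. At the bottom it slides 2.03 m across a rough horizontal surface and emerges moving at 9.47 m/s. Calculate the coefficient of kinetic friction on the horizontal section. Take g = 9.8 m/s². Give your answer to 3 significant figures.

Energy at the top = energy at the end + work done against friction:
mgh = ½mv² + μ_k m g d
mgh = 205.11 J; ½mv² = 156.94 J
W_f = 205.11 − 156.94 = 48.17 J
μ_k = W_f/(mg·d) = 48.17/(34.30 × 2.03) = 0.6918

μ_k = 0.692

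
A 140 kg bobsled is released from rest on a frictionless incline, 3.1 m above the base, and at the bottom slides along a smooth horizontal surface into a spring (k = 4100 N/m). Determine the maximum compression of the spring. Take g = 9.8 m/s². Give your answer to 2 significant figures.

At max compression the bobsled is momentarily at rest: mgh = ½kx²
x = √(2mgh/k) = √(2 × 140 × 9.8 × 3.1 / 4100) = 1.440 m

x = 1.4 m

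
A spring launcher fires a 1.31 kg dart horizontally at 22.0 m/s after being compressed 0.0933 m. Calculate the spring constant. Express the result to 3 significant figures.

k = 72800 N/m

½kx² = ½mv²
k = mv²/x² = (1.31)(22.0)²/(0.0933)² = 72837 N/m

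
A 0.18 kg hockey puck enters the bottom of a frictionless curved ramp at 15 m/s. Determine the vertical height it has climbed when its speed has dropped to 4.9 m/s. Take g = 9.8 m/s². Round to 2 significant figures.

Conservation of energy: ½mv₁² = ½mv₂² + mgh
h = (v₁² − v₂²)/(2g) = (15² − 4.9²)/(2 × 9.8) = 10.25 m

h = 10 m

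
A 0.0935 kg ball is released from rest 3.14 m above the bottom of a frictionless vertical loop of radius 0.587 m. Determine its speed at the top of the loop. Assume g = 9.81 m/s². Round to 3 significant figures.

Energy conservation: mgh = ½mv_top² + mg(2r)
v_top² = 2g(h − 2r) = 2(9.81)(3.14 − 1.174) = 38.57
v_top = 6.211 m/s

v = 6.21 m/s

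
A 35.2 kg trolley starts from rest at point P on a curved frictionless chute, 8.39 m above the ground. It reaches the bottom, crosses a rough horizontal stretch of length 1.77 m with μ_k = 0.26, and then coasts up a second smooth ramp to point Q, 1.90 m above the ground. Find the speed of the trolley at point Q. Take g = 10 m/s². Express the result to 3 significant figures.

v = 11.0 m/s

Energy at P: mgh₁ = (35.2)(10)(8.39) = 2953.3 J
Friction loss: W_f = μ_k mg d = 162.0 J
At Q: ½mv² + mgh₂ = mgh₁ − W_f
½mv² = 2953.3 − 162.0 − 668.80 = 2122.5 J
v = √(2 × 2122.5/35.2) = 10.98 m/s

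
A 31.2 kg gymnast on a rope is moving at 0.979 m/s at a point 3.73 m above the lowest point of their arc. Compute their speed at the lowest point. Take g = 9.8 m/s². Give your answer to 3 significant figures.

v = 8.61 m/s

By conservation of mechanical energy, ½mv₀² + mgh = ½mv²
v² = v₀² + 2gh = (0.979)² + 2(9.8)(3.73) = 74.066
v = √74.066 = 8.606 m/s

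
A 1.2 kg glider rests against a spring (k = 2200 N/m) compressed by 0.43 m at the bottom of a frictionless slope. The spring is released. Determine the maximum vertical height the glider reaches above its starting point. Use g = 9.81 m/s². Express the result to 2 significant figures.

At maximum height the glider is at rest, so ½kx² = mgh
h = kx²/(2mg) = (2200)(0.43)²/(2 × 1.2 × 9.81) = 17.28 m

h = 17 m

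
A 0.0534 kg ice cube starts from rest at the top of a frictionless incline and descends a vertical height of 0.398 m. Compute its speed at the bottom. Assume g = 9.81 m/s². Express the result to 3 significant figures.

By conservation of mechanical energy, mgh = ½mv²
v = √(2gh) = √(2 × 9.81 × 0.398) = √7.8088 = 2.794 m/s

v = 2.79 m/s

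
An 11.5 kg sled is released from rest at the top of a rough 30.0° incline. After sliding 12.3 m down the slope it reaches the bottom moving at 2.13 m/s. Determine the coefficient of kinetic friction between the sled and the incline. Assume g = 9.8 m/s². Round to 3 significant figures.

mgh = ½mv² + μ_k (mg cosθ) L, with h = L sinθ
mgL sinθ = 693.10 J; ½mv² = 26.087 J
W_f = 693.10 − 26.087 = 667.0 J
μ_k = W_f/(mg cosθ · L) = 667.0/(97.60 × 12.3) = 0.5556

μ_k = 0.556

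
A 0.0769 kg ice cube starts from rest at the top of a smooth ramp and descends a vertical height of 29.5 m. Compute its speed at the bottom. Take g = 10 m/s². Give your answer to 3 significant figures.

v = 24.3 m/s

Energy conservation between the two points: mgh = ½mv²
v = √(2gh) = √(2 × 10 × 29.5) = √590.00 = 24.29 m/s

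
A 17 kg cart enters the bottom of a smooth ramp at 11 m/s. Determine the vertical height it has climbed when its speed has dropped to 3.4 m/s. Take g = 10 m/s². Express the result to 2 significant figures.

h = 5.5 m

Energy balance between the two points: ½mv₁² = ½mv₂² + mgh
h = (v₁² − v₂²)/(2g) = (11² − 3.4²)/(2 × 10) = 5.472 m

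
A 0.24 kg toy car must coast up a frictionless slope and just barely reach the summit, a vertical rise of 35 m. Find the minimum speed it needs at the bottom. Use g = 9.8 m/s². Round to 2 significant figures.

At the top it is momentarily at rest, so all KE converts to PE: ½mv² = mgh
v = √(2gh) = √(2 × 9.8 × 35) = 26.19 m/s

v = 26 m/s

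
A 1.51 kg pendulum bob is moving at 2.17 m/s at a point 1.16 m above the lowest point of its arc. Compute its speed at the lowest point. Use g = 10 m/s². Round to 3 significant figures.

Equating total energy at the two states: ½mv₀² + mgh = ½mv²
v² = v₀² + 2gh = (2.17)² + 2(10)(1.16) = 27.909
v = √27.909 = 5.283 m/s

v = 5.28 m/s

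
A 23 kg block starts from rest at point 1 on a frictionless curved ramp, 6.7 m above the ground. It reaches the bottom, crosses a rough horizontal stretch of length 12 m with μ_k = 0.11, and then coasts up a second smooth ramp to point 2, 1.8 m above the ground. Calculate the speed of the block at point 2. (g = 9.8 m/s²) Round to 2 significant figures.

Energy at 1: mgh₁ = (23)(9.8)(6.7) = 1510.2 J
Friction loss: W_f = μ_k mg d = 297.5 J
At 2: ½mv² + mgh₂ = mgh₁ − W_f
½mv² = 1510.2 − 297.5 − 405.72 = 806.93 J
v = √(2 × 806.93/23) = 8.377 m/s

v = 8.4 m/s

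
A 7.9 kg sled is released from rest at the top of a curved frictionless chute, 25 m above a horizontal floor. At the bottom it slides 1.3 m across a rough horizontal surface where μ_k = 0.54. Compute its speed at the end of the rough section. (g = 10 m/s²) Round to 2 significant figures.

v = 22 m/s

Energy bookkeeping (friction removes W_f = μ_k N d):
mgh = ½mv² + μ_k m g d
W_f = μ_k mg d = (0.54)(7.9)(10)(1.3) = 55.46 J
½mv² = mgh − W_f = 1975.0 − 55.46 = 1919.5 J
v = √(2 × 1919.5/7.9) = 22.04 m/s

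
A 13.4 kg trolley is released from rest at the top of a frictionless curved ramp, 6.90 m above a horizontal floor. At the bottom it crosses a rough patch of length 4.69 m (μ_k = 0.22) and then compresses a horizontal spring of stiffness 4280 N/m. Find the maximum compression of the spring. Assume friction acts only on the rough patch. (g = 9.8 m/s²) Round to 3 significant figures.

x = 0.600 m

Initial energy: E₁ = mgh = (13.4)(9.8)(6.90) = 906.11 J
Friction removes W_f = μ_k mg d = (0.22)(13.4)(9.8)(4.69) = 135.5 J
Energy reaching the spring: E = 906.11 − 135.5 = 770.61 J
At max compression ½kx² = E ⇒ x = √(2E/k) = √(2 × 770.61/4280) = 0.6001 m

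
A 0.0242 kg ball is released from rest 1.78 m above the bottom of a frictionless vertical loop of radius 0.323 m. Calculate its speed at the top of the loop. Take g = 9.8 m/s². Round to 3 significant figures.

Energy conservation: mgh = ½mv_top² + mg(2r)
v_top² = 2g(h − 2r) = 2(9.8)(1.78 − 0.6460) = 22.23
v_top = 4.714 m/s

v = 4.71 m/s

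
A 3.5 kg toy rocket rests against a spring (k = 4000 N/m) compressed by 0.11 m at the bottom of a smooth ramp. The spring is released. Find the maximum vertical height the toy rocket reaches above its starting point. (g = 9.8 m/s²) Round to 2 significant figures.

At maximum height the toy rocket is at rest, so ½kx² = mgh
h = kx²/(2mg) = (4000)(0.11)²/(2 × 3.5 × 9.8) = 0.7055 m

h = 0.71 m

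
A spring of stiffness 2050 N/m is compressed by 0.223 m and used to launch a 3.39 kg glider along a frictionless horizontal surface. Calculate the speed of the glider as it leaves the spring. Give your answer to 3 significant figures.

v = 5.48 m/s

Spring PE converts entirely to kinetic energy: ½kx² = ½mv²
v = x√(k/m) = 0.223 × √(2050/3.39) = 5.484 m/s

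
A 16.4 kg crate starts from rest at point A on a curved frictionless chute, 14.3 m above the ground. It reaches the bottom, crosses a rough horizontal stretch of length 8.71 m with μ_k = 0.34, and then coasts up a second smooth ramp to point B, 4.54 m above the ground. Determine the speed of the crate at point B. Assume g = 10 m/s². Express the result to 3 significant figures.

Energy at A: mgh₁ = (16.4)(10)(14.3) = 2345.2 J
Friction loss: W_f = μ_k mg d = 485.7 J
At B: ½mv² + mgh₂ = mgh₁ − W_f
½mv² = 2345.2 − 485.7 − 744.56 = 1115.0 J
v = √(2 × 1115.0/16.4) = 11.66 m/s

v = 11.7 m/s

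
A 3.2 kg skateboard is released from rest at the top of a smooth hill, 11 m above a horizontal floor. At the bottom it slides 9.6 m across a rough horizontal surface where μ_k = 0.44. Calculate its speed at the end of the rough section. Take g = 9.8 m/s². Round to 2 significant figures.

Applying the work–energy principle:
mgh = ½mv² + μ_k m g d
W_f = μ_k mg d = (0.44)(3.2)(9.8)(9.6) = 132.5 J
½mv² = mgh − W_f = 344.96 − 132.5 = 212.50 J
v = √(2 × 212.50/3.2) = 11.52 m/s

v = 12 m/s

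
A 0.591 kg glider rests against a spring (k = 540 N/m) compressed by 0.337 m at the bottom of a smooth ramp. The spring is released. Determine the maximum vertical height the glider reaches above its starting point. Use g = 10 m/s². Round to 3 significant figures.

Energy conservation from release to the highest point: ½kx² = mgh
h = kx²/(2mg) = (540)(0.337)²/(2 × 0.591 × 10) = 5.188 m

h = 5.19 m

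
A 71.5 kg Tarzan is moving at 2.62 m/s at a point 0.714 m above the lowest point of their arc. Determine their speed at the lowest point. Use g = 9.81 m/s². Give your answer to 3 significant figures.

v = 4.57 m/s

Mechanical energy is conserved (no friction): ½mv₀² + mgh = ½mv²
v² = v₀² + 2gh = (2.62)² + 2(9.81)(0.714) = 20.873
v = √20.873 = 4.569 m/s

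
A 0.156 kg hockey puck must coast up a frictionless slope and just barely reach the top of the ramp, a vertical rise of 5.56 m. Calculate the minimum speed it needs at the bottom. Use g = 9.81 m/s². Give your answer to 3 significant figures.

v = 10.4 m/s

At the top it is momentarily at rest, so all KE converts to PE: ½mv² = mgh
v = √(2gh) = √(2 × 9.81 × 5.56) = 10.44 m/s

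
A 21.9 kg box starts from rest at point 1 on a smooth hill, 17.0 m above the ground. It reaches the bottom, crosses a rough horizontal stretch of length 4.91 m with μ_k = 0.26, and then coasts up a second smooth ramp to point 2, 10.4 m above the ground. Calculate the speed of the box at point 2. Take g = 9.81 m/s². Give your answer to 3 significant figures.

Energy at 1: mgh₁ = (21.9)(9.81)(17.0) = 3652.3 J
Friction loss: W_f = μ_k mg d = 274.3 J
At 2: ½mv² + mgh₂ = mgh₁ − W_f
½mv² = 3652.3 − 274.3 − 2234.3 = 1143.7 J
v = √(2 × 1143.7/21.9) = 10.22 m/s

v = 10.2 m/s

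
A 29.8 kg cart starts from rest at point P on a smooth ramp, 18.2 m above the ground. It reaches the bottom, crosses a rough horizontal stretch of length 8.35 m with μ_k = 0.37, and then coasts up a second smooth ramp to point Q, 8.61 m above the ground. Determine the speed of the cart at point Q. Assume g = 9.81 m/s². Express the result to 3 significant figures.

Energy at P: mgh₁ = (29.8)(9.81)(18.2) = 5320.6 J
Friction loss: W_f = μ_k mg d = 903.2 J
At Q: ½mv² + mgh₂ = mgh₁ − W_f
½mv² = 5320.6 − 903.2 − 2517.0 = 1900.3 J
v = √(2 × 1900.3/29.8) = 11.29 m/s

v = 11.3 m/s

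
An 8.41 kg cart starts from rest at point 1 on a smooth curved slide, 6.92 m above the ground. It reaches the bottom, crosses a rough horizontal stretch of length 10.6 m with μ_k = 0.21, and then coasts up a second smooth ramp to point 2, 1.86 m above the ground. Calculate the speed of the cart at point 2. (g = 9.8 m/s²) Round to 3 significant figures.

v = 7.45 m/s

Energy at 1: mgh₁ = (8.41)(9.8)(6.92) = 570.33 J
Friction loss: W_f = μ_k mg d = 183.5 J
At 2: ½mv² + mgh₂ = mgh₁ − W_f
½mv² = 570.33 − 183.5 − 153.30 = 233.57 J
v = √(2 × 233.57/8.41) = 7.453 m/s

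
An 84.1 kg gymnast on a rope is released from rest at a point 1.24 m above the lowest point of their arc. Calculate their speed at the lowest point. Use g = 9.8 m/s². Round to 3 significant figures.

v = 4.93 m/s

Equating total energy at the two states: mgh = ½mv²
v = √(2gh) = √(2 × 9.8 × 1.24) = √24.304 = 4.930 m/s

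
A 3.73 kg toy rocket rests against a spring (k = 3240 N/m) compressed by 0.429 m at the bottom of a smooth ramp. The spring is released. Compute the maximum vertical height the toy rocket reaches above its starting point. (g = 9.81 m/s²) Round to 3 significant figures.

h = 8.15 m

All spring PE becomes gravitational PE at the highest point: ½kx² = mgh
h = kx²/(2mg) = (3240)(0.429)²/(2 × 3.73 × 9.81) = 8.148 m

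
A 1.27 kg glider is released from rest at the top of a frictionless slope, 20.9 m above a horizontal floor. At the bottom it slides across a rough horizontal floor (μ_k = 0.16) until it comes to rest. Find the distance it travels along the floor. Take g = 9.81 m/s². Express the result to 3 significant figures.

Applying the work–energy principle:
At rest all PE has been dissipated by friction: mgh = μ_k m g d
d = h/μ_k = 20.9/0.16 = 130.6 m

d = 131 m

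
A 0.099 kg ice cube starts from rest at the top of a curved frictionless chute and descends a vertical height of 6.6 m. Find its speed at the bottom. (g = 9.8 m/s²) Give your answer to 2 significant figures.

Mechanical energy is conserved (no friction): mgh = ½mv²
The mass cancels from both sides.
v = √(2gh) = √(2 × 9.8 × 6.6) = √129.36 = 11.37 m/s

v = 11 m/s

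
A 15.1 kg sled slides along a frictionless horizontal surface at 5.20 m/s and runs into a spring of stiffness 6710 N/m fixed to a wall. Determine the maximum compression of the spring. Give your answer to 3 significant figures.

x = 0.247 m

At max compression the sled is momentarily at rest: ½mv² = ½kx²
x = v√(m/k) = 5.20 × √(15.1/6710) = 0.2467 m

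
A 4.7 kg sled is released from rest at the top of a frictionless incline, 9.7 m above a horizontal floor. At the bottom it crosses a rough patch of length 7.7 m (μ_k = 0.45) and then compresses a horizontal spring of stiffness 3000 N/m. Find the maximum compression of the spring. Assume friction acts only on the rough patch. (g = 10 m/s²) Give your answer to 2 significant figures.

x = 0.44 m

Initial energy: E₁ = mgh = (4.7)(10)(9.7) = 455.90 J
Friction removes W_f = μ_k mg d = (0.45)(4.7)(10)(7.7) = 162.9 J
Energy reaching the spring: E = 455.90 − 162.9 = 293.04 J
At max compression ½kx² = E ⇒ x = √(2E/k) = √(2 × 293.04/3000) = 0.4420 m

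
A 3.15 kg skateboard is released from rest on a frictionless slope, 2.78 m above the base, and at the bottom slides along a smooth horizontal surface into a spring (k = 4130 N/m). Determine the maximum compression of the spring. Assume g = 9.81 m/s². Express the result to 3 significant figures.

x = 0.204 m

Energy conservation (no friction) from release to max compression: mgh = ½kx²
x = √(2mgh/k) = √(2 × 3.15 × 9.81 × 2.78 / 4130) = 0.2040 m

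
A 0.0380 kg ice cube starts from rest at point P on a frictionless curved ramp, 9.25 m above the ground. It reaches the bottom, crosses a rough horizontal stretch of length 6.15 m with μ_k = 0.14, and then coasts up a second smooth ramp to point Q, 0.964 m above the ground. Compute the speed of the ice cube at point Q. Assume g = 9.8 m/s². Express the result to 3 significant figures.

v = 12.1 m/s

Energy at P: mgh₁ = (0.0380)(9.8)(9.25) = 3.4447 J
Friction loss: W_f = μ_k mg d = 0.3206 J
At Q: ½mv² + mgh₂ = mgh₁ − W_f
½mv² = 3.4447 − 0.3206 − 0.35899 = 2.7651 J
v = √(2 × 2.7651/0.0380) = 12.06 m/s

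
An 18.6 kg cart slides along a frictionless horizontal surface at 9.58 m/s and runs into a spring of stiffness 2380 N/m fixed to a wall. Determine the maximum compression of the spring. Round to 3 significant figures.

x = 0.847 m

Conservation of energy between contact and max compression: ½mv² = ½kx²
x = v√(m/k) = 9.58 × √(18.6/2380) = 0.8469 m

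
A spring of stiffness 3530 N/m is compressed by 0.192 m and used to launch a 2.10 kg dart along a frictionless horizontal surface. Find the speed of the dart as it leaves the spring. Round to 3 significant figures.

v = 7.87 m/s

Spring PE converts entirely to kinetic energy: ½kx² = ½mv²
v = x√(k/m) = 0.192 × √(3530/2.10) = 7.872 m/s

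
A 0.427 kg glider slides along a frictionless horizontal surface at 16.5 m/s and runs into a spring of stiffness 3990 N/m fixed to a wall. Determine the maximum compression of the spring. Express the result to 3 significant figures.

x = 0.171 m

At max compression the glider is momentarily at rest: ½mv² = ½kx²
x = v√(m/k) = 16.5 × √(0.427/3990) = 0.1707 m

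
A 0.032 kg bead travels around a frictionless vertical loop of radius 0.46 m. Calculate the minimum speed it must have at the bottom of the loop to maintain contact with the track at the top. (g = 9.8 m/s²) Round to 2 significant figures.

At the top: mg = mv_top²/r ⇒ v_top² = gr = 4.508 m²/s²
Energy from bottom to top (height 2r): ½mv_bot² = ½mv_top² + mg(2r)
v_bot² = gr + 4gr = 5gr = 22.54
v_bot = √(5gr) = 4.748 m/s

v = 4.7 m/s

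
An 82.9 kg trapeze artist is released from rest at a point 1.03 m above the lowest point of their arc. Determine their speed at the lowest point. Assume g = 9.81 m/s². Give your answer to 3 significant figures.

v = 4.50 m/s

Equating total energy at the two states: mgh = ½mv²
The mass cancels from both sides.
v = √(2gh) = √(2 × 9.81 × 1.03) = √20.209 = 4.495 m/s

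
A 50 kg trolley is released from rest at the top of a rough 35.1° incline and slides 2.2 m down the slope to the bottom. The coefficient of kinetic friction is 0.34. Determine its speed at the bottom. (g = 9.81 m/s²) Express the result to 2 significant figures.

Energy: mgh = ½mv² + W_f, with h = L sinθ and W_f = μ_k (mg cosθ) L
mgh = mgL sinθ = (50)(9.81)(2.2)sin35.1° = 620.49 J
W_f = μ_k mg cosθ · L = (0.34)(50)(9.81)cos35.1°·2.2 = 300.2 J
½mv² = 620.49 − 300.2 = 320.31 J
v = √(2 × 320.31/50) = 3.579 m/s

v = 3.6 m/s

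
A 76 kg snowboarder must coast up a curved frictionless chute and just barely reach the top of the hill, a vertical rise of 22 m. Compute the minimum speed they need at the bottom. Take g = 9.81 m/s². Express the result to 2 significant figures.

v = 21 m/s

At the top they are momentarily at rest, so all KE converts to PE: ½mv² = mgh
v = √(2gh) = √(2 × 9.81 × 22) = 20.78 m/s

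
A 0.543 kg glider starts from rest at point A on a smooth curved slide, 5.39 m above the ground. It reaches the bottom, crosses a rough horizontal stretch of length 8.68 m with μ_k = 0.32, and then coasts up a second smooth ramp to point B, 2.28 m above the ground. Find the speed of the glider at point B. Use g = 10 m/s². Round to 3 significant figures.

Energy at A: mgh₁ = (0.543)(10)(5.39) = 29.268 J
Friction loss: W_f = μ_k mg d = 15.08 J
At B: ½mv² + mgh₂ = mgh₁ − W_f
½mv² = 29.268 − 15.08 − 12.380 = 1.8049 J
v = √(2 × 1.8049/0.543) = 2.578 m/s

v = 2.58 m/s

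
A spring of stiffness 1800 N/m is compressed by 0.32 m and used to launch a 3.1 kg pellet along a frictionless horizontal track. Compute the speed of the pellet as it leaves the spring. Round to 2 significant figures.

Spring PE converts entirely to kinetic energy: ½kx² = ½mv²
v = x√(k/m) = 0.32 × √(1800/3.1) = 7.711 m/s

v = 7.7 m/s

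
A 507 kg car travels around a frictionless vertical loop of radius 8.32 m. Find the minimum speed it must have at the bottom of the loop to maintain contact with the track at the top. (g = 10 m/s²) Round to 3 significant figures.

At the top: mg = mv_top²/r ⇒ v_top² = gr = 83.20 m²/s²
Energy from bottom to top (height 2r): ½mv_bot² = ½mv_top² + mg(2r)
v_bot² = gr + 4gr = 5gr = 416.0
v_bot = √(5gr) = 20.40 m/s

v = 20.4 m/s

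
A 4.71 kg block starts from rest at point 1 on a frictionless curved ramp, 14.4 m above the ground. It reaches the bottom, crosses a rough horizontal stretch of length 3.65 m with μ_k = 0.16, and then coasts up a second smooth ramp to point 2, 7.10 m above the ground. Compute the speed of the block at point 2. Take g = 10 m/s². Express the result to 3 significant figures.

v = 11.6 m/s

Energy at 1: mgh₁ = (4.71)(10)(14.4) = 678.24 J
Friction loss: W_f = μ_k mg d = 27.51 J
At 2: ½mv² + mgh₂ = mgh₁ − W_f
½mv² = 678.24 − 27.51 − 334.41 = 316.32 J
v = √(2 × 316.32/4.71) = 11.59 m/s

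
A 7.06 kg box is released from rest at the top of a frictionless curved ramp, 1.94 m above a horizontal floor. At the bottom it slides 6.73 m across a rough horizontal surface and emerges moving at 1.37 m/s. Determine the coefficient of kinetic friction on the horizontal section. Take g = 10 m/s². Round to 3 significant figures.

Applying the work–energy principle:
mgh = ½mv² + μ_k m g d
mgh = 136.96 J; ½mv² = 6.6255 J
W_f = 136.96 − 6.6255 = 130.3 J
μ_k = W_f/(mg·d) = 130.3/(70.60 × 6.73) = 0.2743

μ_k = 0.274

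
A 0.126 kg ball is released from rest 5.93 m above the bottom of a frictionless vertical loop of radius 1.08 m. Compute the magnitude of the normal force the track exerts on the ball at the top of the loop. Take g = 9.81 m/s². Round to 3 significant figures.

N = 7.39 N

Energy from release to top (height 2r): mgh = ½mv_top² + mg(2r)
v_top² = 2g(h − 2r) = 2(9.81)(5.93 − 2.160) = 73.967 m²/s²
At the top, both N and weight point toward the centre: N + mg = mv_top²/r
N = m(v_top²/r − g) = 0.126(73.967/1.08 − 9.81) = 7.393 N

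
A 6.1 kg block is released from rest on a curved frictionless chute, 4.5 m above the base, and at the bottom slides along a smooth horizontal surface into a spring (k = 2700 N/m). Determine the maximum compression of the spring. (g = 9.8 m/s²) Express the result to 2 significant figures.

x = 0.45 m

At max compression the block is momentarily at rest: mgh = ½kx²
x = √(2mgh/k) = √(2 × 6.1 × 9.8 × 4.5 / 2700) = 0.4464 m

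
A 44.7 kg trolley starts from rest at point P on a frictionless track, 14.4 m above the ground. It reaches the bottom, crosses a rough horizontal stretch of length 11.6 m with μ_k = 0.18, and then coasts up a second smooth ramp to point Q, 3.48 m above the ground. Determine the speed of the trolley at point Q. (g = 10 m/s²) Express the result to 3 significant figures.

v = 13.3 m/s

Energy at P: mgh₁ = (44.7)(10)(14.4) = 6436.8 J
Friction loss: W_f = μ_k mg d = 933.3 J
At Q: ½mv² + mgh₂ = mgh₁ − W_f
½mv² = 6436.8 − 933.3 − 1555.6 = 3947.9 J
v = √(2 × 3947.9/44.7) = 13.29 m/s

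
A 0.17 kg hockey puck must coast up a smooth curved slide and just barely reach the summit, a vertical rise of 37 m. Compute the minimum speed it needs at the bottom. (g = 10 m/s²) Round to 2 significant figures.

At the top it is momentarily at rest, so all KE converts to PE: ½mv² = mgh
v = √(2gh) = √(2 × 10 × 37) = 27.20 m/s

v = 27 m/s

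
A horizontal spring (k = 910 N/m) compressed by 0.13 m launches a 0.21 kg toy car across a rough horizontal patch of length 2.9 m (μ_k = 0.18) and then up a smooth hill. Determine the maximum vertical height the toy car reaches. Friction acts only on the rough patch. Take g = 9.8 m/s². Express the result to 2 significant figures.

h = 3.2 m

Spring energy: E₀ = ½kx² = ½(910)(0.13)² = 7.6895 J
Friction: W_f = μ_k mg d = (0.18)(0.21)(9.8)(2.9) = 1.074 J
Energy at base of ramp: E = 7.6895 − 1.074 = 6.6152 J
At max height all remaining energy is PE: mgh = E ⇒ h = E/(mg) = 6.6152/(0.21 × 9.8) = 3.214 m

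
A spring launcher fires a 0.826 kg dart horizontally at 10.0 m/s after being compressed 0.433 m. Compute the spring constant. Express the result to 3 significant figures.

½kx² = ½mv²
k = mv²/x² = (0.826)(10.0)²/(0.433)² = 440.6 N/m

k = 441 N/m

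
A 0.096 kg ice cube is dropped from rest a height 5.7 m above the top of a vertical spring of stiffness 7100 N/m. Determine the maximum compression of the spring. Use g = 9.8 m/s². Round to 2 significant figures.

x = 0.039 m

Let x be the compression. The total drop is H + x, and the cube is instantaneously at rest at max compression, so energy conservation gives:
mg(H + x) = ½kx²
½(7100)x² − (0.096)(9.8)x − (0.096)(9.8)(5.7) = 0
3550x² − 0.9408x − 5.363 = 0
x = [0.9408 + √(0.8851 + 76148)]/(2 × 3550) = 0.03900 m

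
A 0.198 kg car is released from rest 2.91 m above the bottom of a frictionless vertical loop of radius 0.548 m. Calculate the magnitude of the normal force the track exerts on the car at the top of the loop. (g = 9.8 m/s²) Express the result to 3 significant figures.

Energy from release to top (height 2r): mgh = ½mv_top² + mg(2r)
v_top² = 2g(h − 2r) = 2(9.8)(2.91 − 1.096) = 35.554 m²/s²
At the top, both N and weight point toward the centre: N + mg = mv_top²/r
N = m(v_top²/r − g) = 0.198(35.554/0.548 − 9.8) = 10.91 N

N = 10.9 N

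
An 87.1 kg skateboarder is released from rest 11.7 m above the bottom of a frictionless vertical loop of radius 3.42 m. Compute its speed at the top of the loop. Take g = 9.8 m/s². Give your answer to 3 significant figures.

Energy conservation: mgh = ½mv_top² + mg(2r)
v_top² = 2g(h − 2r) = 2(9.8)(11.7 − 6.840) = 95.26
v_top = 9.760 m/s

v = 9.76 m/s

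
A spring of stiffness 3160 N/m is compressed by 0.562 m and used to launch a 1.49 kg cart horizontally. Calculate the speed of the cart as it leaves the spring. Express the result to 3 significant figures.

v = 25.9 m/s

Spring PE converts entirely to kinetic energy: ½kx² = ½mv²
v = x√(k/m) = 0.562 × √(3160/1.49) = 25.88 m/s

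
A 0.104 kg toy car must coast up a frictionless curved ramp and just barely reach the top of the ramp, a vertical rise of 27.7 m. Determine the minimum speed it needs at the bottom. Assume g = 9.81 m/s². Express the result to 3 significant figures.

At the top it is momentarily at rest, so all KE converts to PE: ½mv² = mgh
v = √(2gh) = √(2 × 9.81 × 27.7) = 23.31 m/s

v = 23.3 m/s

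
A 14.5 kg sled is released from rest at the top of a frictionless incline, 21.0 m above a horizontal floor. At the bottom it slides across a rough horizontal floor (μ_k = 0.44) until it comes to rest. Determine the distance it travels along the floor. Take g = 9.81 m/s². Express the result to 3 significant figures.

Applying the work–energy principle:
At rest all PE has been dissipated by friction: mgh = μ_k m g d
d = h/μ_k = 21.0/0.44 = 47.73 m

d = 47.7 m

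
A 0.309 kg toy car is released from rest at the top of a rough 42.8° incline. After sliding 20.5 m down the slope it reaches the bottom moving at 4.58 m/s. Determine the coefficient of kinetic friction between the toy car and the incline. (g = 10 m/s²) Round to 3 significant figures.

μ_k = 0.856

mgh = ½mv² + μ_k (mg cosθ) L, with h = L sinθ
mgL sinθ = 43.039 J; ½mv² = 3.2409 J
W_f = 43.039 − 3.2409 = 39.80 J
μ_k = W_f/(mg cosθ · L) = 39.80/(2.267 × 20.5) = 0.8563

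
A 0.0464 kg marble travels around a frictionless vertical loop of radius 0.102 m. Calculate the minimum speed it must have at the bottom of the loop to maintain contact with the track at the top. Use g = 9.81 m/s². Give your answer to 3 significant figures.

At the top: mg = mv_top²/r ⇒ v_top² = gr = 1.001 m²/s²
Energy from bottom to top (height 2r): ½mv_bot² = ½mv_top² + mg(2r)
v_bot² = gr + 4gr = 5gr = 5.003
v_bot = √(5gr) = 2.237 m/s

v = 2.24 m/s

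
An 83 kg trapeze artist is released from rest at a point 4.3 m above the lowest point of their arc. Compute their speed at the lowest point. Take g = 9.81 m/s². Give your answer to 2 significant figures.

Equating total energy at the two states: mgh = ½mv²
v = √(2gh) = √(2 × 9.81 × 4.3) = √84.366 = 9.185 m/s

v = 9.2 m/s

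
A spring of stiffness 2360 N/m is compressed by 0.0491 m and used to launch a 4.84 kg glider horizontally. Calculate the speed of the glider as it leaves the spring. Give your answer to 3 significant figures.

v = 1.08 m/s

The glider leaves the spring when the spring is at natural length, so ½kx² = ½mv²
v = x√(k/m) = 0.0491 × √(2360/4.84) = 1.084 m/s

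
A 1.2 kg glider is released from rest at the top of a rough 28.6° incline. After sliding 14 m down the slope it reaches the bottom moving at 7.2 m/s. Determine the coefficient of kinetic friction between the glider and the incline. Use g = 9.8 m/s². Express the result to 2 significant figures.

μ_k = 0.33

Energy balance down the incline: mg L sinθ − ½mv² = μ_k (mg cosθ) L
mgL sinθ = 78.812 J; ½mv² = 31.104 J
W_f = 78.812 − 31.104 = 47.71 J
μ_k = W_f/(mg cosθ · L) = 47.71/(10.33 × 14) = 0.3300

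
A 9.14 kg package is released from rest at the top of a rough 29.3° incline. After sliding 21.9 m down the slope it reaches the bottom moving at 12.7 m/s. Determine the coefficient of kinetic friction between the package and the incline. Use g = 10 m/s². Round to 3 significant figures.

μ_k = 0.139

Energy balance down the incline: mg L sinθ − ½mv² = μ_k (mg cosθ) L
mgL sinθ = 979.58 J; ½mv² = 737.10 J
W_f = 979.58 − 737.10 = 242.5 J
μ_k = W_f/(mg cosθ · L) = 242.5/(79.71 × 21.9) = 0.1389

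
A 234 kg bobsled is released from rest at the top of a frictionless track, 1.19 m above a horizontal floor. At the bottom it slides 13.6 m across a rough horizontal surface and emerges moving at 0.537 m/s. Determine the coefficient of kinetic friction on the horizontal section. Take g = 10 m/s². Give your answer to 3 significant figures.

Applying the work–energy principle:
mgh = ½mv² + μ_k m g d
mgh = 2784.6 J; ½mv² = 33.739 J
W_f = 2784.6 − 33.739 = 2751 J
μ_k = W_f/(mg·d) = 2751/(2340 × 13.6) = 0.08644

μ_k = 0.0864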